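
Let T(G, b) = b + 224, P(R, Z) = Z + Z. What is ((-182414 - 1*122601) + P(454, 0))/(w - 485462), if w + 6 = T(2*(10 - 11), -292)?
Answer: 305015/485536 ≈ 0.62820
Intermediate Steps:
P(R, Z) = 2*Z
T(G, b) = 224 + b
w = -74 (w = -6 + (224 - 292) = -6 - 68 = -74)
((-182414 - 1*122601) + P(454, 0))/(w - 485462) = ((-182414 - 1*122601) + 2*0)/(-74 - 485462) = ((-182414 - 122601) + 0)/(-485536) = (-305015 + 0)*(-1/485536) = -305015*(-1/485536) = 305015/485536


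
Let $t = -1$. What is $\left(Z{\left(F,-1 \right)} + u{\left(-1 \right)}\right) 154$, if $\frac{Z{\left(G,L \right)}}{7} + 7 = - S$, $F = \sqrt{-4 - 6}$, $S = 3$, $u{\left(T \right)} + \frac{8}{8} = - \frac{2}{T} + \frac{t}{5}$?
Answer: $- \frac{53284}{5} \approx -10657.0$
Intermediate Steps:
$u{\left(T \right)} = - \frac{6}{5} - \frac{2}{T}$ ($u{\left(T \right)} = -1 - \left(\frac{1}{5} + \frac{2}{T}\right) = - \frac{6}{5} - \frac{2}{T}$)
$F = i \sqrt{10}$ ($F = \sqrt{-10} = i \sqrt{10} \approx 3.1623 i$)
$Z{\left(G,L \right)} = -70$ ($Z{\left(G,L \right)} = -49 + 7 \left(\left(-1\right) 3\right) = -49 + 7 \left(-3\right) = -49 - 21 = -70$)
$\left(Z{\left(F,-1 \right)} + u{\left(-1 \right)}\right) 154 = \left(-70 - \left(\frac{6}{5} + \frac{2}{-1}\right)\right) 154 = \left(-70 - - \frac{4}{5}\right) 154 = \left(-70 + \left(- \frac{6}{5} + 2\right)\right) 154 = \left(-70 + \frac{4}{5}\right) 154 = \left(- \frac{346}{5}\right) 154 = - \frac{53284}{5}$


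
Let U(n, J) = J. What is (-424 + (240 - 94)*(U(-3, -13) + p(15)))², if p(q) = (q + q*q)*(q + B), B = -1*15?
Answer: 5391684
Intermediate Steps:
B = -15
p(q) = (-15 + q)*(q + q²) (p(q) = (q + q*q)*(q - 15) = (q + q²)*(-15 + q) = (-15 + q)*(q + q²))
(-424 + (240 - 94)*(U(-3, -13) + p(15)))² = (-424 + (240 - 94)*(-13 + 15*(-15 + 15² - 14*15)))² = (-424 + 146*(-13 + 15*(-15 + 225 - 210)))² = (-424 + 146*(-13 + 15*0))² = (-424 + 146*(-13 + 0))² = (-424 + 146*(-13))² = (-424 - 1898)² = (-2322)² = 5391684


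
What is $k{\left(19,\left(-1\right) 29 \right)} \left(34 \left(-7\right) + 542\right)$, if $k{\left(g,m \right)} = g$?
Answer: $5776$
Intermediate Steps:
$k{\left(19,\left(-1\right) 29 \right)} \left(34 \left(-7\right) + 542\right) = 19 \left(34 \left(-7\right) + 542\right) = 19 \left(-238 + 542\right) = 19 \cdot 304 = 5776$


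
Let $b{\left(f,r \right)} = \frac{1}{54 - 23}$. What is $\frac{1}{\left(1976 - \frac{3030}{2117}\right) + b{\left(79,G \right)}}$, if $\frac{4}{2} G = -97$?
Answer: $\frac{65627}{129587139} \approx 0.00050643$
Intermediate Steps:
$G = - \frac{97}{2}$ ($G = \frac{1}{2} \left(-97\right) = - \frac{97}{2} \approx -48.5$)
$b{\left(f,r \right)} = \frac{1}{31}$
$\frac{1}{\left(1976 - \frac{3030}{2117}\right) + b{\left(79,G \right)}} = \frac{1}{\left(1976 - \frac{3030}{2117}\right) + \frac{1}{31}} = \frac{1}{\frac{4180162}{2117} + \frac{1}{31}} = \frac{1}{\frac{129587139}{65627}} = \frac{65627}{129587139}$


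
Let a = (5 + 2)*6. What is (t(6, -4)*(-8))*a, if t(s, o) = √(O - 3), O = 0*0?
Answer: -336*I*√3 ≈ -581.97*I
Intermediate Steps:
O = 0
t(s, o) = I*√3 (t(s, o) = √(0 - 3) = √(-3) = I*√3)
a = 42 (a = 7*6 = 42)
(t(6, -4)*(-8))*a = ((I*√3)*(-8))*42 = -8*I*√3*42 = -336*I*√3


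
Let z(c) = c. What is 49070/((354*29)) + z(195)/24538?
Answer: 603040765/125953554 ≈ 4.7878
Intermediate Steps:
49070/((354*29)) + z(195)/24538 = 49070/((354*29)) + 195/24538 = 49070/10266 + 195*(1/24538) = 49070*(1/10266) + 195/24538 = 24535/5133 + 195/24538 = 603040765/125953554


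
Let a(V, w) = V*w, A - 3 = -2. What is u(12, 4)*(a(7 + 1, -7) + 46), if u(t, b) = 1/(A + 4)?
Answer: -2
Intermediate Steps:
A = 1 (A = 3 - 2 = 1)
u(t, b) = 1/5 (u(t, b) = 1/(1 + 4) = 1/5)
u(12, 4)*(a(7 + 1, -7) + 46) = ((7 + 1)*(-7) + 46)/5 = (8*(-7) + 46)/5 = (-56 + 46)/5 = (1/5)*(-10) = -2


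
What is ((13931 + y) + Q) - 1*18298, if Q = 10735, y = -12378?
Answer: -6010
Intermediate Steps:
((13931 + y) + Q) - 1*18298 = ((13931 - 12378) + 10735) - 1*18298 = (1553 + 10735) - 18298 = 12288 - 18298 = -6010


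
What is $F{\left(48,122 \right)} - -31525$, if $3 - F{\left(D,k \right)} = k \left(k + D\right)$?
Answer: $10788$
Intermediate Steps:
$F{\left(D,k \right)} = 3 - k \left(D + k\right)$ ($F{\left(D,k \right)} = 3 - k \left(k + D\right) = 3 - k \left(D + k\right)$)
$F{\left(48,122 \right)} - -31525 = \left(3 - 122^{2} - 48 \cdot 122\right) - -31525 = \left(3 - 14884 - 5856\right) + 31525 = -20737 + 31525 = 10788$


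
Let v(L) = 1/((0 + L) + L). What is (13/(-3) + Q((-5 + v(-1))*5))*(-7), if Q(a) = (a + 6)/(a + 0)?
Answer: 4102/165 ≈ 24.861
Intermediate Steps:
v(L) = 1/(2*L) (v(L) = 1/(L + L) = 1/(2*L))
Q(a) = (6 + a)/a
(13/(-3) + Q((-5 + v(-1))*5))*(-7) = (13/(-3) + (6 + (-5 + (½)/(-1))*5)/(((-5 + (½)/(-1))*5)))*(-7) = (13*(-⅓) + (6 + (-5 + (½)*(-1))*5)/(((-5 + (½)*(-1))*5)))*(-7) = (-13/3 + (6 + (-5 - ½)*5)/(((-5 - ½)*5)))*(-7) = (-13/3 + (6 - 11/2*5)/((-11/2*5)))*(-7) = (-13/3 + (6 - 55/2)/(-55/2))*(-7) = (-13/3 - 2/55*(-43/2))*(-7) = (-13/3 + 43/55)*(-7) = -586/165*(-7) = 4102/165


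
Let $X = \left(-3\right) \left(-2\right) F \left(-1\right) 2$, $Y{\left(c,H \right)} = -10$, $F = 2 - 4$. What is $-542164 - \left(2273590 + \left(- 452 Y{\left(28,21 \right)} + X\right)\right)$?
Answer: $-2820298$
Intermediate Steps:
$F = -2$
$X = 24$ ($X = \left(-3\right) \left(-2\right) \left(-2\right) \left(-1\right) 2 = 6 \cdot 2 \cdot 2 = 6 \cdot 4 = 24$)
$-542164 - \left(2273590 + \left(- 452 Y{\left(28,21 \right)} + X\right)\right) = -542164 - \left(2273590 + \left(\left(-452\right) \left(-10\right) + 24\right)\right) = -542164 - \left(2273590 + \left(4520 + 24\right)\right) = -542164 - \left(2273590 + 4544\right) = -542164 - 2278134 = -2820298$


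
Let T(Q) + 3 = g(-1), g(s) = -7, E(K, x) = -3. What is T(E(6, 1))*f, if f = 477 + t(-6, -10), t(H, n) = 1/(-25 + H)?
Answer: -147860/31 ≈ -4769.7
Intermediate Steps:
f = 14786/31 (f = 477 + 1/(-25 - 6) = 477 + 1/(-31) = 477 - 1/31 = 14786/31 ≈ 476.97)
T(Q) = -10 (T(Q) = -3 - 7 = -10)
T(E(6, 1))*f = -10*14786/31 = -147860/31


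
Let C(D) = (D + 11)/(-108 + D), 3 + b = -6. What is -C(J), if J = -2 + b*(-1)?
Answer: 18/101 ≈ 0.17822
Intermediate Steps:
b = -9 (b = -3 - 6 = -9)
J = 7 (J = -2 - 9*(-1) = -2 + 9 = 7)
C(D) = (11 + D)/(-108 + D)
-C(J) = -(11 + 7)/(-108 + 7) = -18/(-101) = -(-1)*18/101 = -1*(-18/101) = 18/101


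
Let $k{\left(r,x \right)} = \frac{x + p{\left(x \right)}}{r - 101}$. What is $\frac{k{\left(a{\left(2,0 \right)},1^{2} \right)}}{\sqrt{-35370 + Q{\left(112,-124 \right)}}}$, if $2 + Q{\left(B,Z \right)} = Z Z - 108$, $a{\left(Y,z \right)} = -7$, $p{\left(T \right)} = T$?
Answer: $\frac{i \sqrt{5026}}{542808} \approx 0.00013061 i$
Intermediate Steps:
$k{\left(r,x \right)} = \frac{2 x}{-101 + r}$ ($k{\left(r,x \right)} = \frac{x + x}{r - 101} = \frac{2 x}{-101 + r}$)
$Q{\left(B,Z \right)} = -110 + Z^{2}$ ($Q{\left(B,Z \right)} = -2 + \left(Z Z - 108\right) = -2 + \left(Z^{2} - 108\right) = -2 + \left(-108 + Z^{2}\right) = -110 + Z^{2}$)
$\frac{k{\left(a{\left(2,0 \right)},1^{2} \right)}}{\sqrt{-35370 + Q{\left(112,-124 \right)}}} = \frac{2 \cdot 1^{2} \frac{1}{-101 - 7}}{\sqrt{-35370 - \left(110 - \left(-124\right)^{2}\right)}} = \frac{2 \cdot 1 \frac{1}{-108}}{\sqrt{-35370 + \left(-110 + 15376\right)}} = \frac{2 \cdot 1 \left(- \frac{1}{108}\right)}{\sqrt{-35370 + 15266}} = - \frac{1}{54 \sqrt{-20104}} = - \frac{1}{54 \cdot 2 i \sqrt{5026}} = - \frac{\left(- \frac{1}{10052}\right) i \sqrt{5026}}{54} = \frac{i \sqrt{5026}}{542808}$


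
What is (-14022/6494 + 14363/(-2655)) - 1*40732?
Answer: -351207065486/8620785 ≈ -40740.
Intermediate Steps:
(-14022/6494 + 14363/(-2655)) - 1*40732 = (-14022*1/6494 + 14363*(-1/2655)) - 40732 = (-7011/3247 - 14363/2655) - 40732 = -65250866/8620785 - 40732 = -351207065486/8620785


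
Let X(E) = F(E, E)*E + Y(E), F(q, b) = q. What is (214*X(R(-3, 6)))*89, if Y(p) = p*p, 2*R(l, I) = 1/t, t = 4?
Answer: 9523/16 ≈ 595.19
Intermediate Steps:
R(l, I) = ⅛ (R(l, I) = (½)/4 = (½)*(¼) = ⅛)
Y(p) = p²
X(E) = 2*E² (X(E) = E*E + E² = E² + E² = 2*E²)
(214*X(R(-3, 6)))*89 = (214*(2*(⅛)²))*89 = (214*(2*(1/64)))*89 = (214*(1/32))*89 = (107/16)*89 = 9523/16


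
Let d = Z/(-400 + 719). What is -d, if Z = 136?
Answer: -136/319 ≈ -0.42633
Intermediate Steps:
d = 136/319 (d = 136/(-400 + 719) = 136/319 ≈ 0.42633)
-d = -1*136/319 = -136/319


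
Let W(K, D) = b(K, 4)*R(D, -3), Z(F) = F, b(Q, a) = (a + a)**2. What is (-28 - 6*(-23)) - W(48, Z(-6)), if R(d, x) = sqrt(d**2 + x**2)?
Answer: 110 - 192*sqrt(5) ≈ -319.33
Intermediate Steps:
b(Q, a) = 4*a**2 (b(Q, a) = (2*a)**2 = 4*a**2)
W(K, D) = 64*sqrt(9 + D**2) (W(K, D) = (4*4**2)*sqrt(D**2 + (-3)**2) = (4*16)*sqrt(D**2 + 9) = 64*sqrt(9 + D**2))
(-28 - 6*(-23)) - W(48, Z(-6)) = (-28 - 6*(-23)) - 64*sqrt(9 + (-6)**2) = (-28 + 138) - 64*sqrt(9 + 36) = 110 - 64*sqrt(45) = 110 - 64*3*sqrt(5) = 110 - 192*sqrt(5)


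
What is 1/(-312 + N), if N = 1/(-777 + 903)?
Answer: -126/39311 ≈ -0.0032052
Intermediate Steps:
N = 1/126 ≈ 0.0079365
1/(-312 + N) = 1/(-312 + 1/126) = 1/(-39311/126) = -126/39311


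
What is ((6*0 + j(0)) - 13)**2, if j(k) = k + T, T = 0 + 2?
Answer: 121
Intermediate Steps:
T = 2
j(k) = 2 + k (j(k) = k + 2 = 2 + k)
((6*0 + j(0)) - 13)**2 = ((6*0 + (2 + 0)) - 13)**2 = ((0 + 2) - 13)**2 = (2 - 13)**2 = (-11)**2 = 121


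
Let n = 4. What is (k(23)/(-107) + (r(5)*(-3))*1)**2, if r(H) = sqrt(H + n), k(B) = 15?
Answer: 956484/11449 ≈ 83.543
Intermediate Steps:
r(H) = sqrt(4 + H) (r(H) = sqrt(H + 4) = sqrt(4 + H))
(k(23)/(-107) + (r(5)*(-3))*1)**2 = (15/(-107) + (sqrt(4 + 5)*(-3))*1)**2 = (15*(-1/107) + (sqrt(9)*(-3))*1)**2 = (-15/107 + (3*(-3))*1)**2 = (-15/107 - 9*1)**2 = (-15/107 - 9)**2 = (-978/107)**2 = 956484/11449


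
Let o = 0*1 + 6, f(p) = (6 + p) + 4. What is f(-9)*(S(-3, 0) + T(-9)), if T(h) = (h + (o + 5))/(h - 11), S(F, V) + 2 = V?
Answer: -21/10 ≈ -2.1000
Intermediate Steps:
f(p) = 10 + p
o = 6 (o = 0 + 6 = 6)
S(F, V) = -2 + V
T(h) = (11 + h)/(-11 + h) (T(h) = (h + (6 + 5))/(h - 11) = (h + 11)/(-11 + h) = (11 + h)/(-11 + h))
f(-9)*(S(-3, 0) + T(-9)) = (10 - 9)*((-2 + 0) + (11 - 9)/(-11 - 9)) = 1*(-2 + 2/(-20)) = 1*(-2 - 1/20*2) = 1*(-2 - 1/10) = 1*(-21/10) = -21/10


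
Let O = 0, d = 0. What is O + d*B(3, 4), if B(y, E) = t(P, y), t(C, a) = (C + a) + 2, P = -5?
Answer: 0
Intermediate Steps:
t(C, a) = 2 + C + a
B(y, E) = -3 + y (B(y, E) = 2 - 5 + y = -3 + y)
O + d*B(3, 4) = 0 + 0*(-3 + 3) = 0 + 0*0 = 0 + 0 = 0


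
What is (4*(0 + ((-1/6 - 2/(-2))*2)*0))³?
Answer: 0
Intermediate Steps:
(4*(0 + ((-1/6 - 2/(-2))*2)*0))³ = (4*(0 + ((-1*⅙ - 2*(-½))*2)*0))³ = (4*(0 + ((-⅙ + 1)*2)*0))³ = (4*(0 + ((⅚)*2)*0))³ = (4*(0 + (5/3)*0))³ = (4*(0 + 0))³ = (4*0)³ = 0³ = 0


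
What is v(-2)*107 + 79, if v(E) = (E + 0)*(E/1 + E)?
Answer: 935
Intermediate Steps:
v(E) = 2*E² (v(E) = E*(E*1 + E) = E*(E + E) = E*(2*E) = 2*E²)
v(-2)*107 + 79 = (2*(-2)²)*107 + 79 = (2*4)*107 + 79 = 8*107 + 79 = 856 + 79 = 935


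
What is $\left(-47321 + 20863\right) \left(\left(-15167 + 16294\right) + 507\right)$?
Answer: $-43232372$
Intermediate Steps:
$\left(-47321 + 20863\right) \left(\left(-15167 + 16294\right) + 507\right) = - 26458 \left(1127 + 507\right) = \left(-26458\right) 1634 = -43232372$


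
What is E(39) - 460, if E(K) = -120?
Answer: -580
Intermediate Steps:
E(39) - 460 = -120 - 460 = -580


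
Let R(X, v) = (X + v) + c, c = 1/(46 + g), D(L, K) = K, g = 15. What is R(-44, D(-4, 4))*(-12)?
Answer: 29268/61 ≈ 479.80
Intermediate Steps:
c = 1/61 (c = 1/(46 + 15) = 1/61 ≈ 0.016393)
R(X, v) = 1/61 + X + v (R(X, v) = (X + v) + 1/61 = 1/61 + X + v)
R(-44, D(-4, 4))*(-12) = (1/61 - 44 + 4)*(-12) = -2439/61*(-12) = 29268/61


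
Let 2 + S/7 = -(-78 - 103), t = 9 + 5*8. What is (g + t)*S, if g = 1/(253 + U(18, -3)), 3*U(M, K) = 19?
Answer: 47770625/778 ≈ 61402.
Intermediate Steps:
U(M, K) = 19/3 (U(M, K) = (1/3)*19 = 19/3)
t = 49 (t = 9 + 40 = 49)
S = 1253 (S = -14 + 7*(-(-78 - 103)) = -14 + 7*(-1*(-181)) = -14 + 7*181 = -14 + 1267 = 1253)
g = 3/778 (g = 1/(253 + 19/3) = 1/(778/3) = 3/778 ≈ 0.0038560)
(g + t)*S = (3/778 + 49)*1253 = (38125/778)*1253 = 47770625/778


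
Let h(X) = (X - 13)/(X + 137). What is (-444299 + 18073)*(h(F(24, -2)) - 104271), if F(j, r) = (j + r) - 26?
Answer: 5910927741560/133 ≈ 4.4443e+10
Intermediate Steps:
F(j, r) = -26 + j + r
h(X) = (-13 + X)/(137 + X)
(-444299 + 18073)*(h(F(24, -2)) - 104271) = (-444299 + 18073)*((-13 + (-26 + 24 - 2))/(137 + (-26 + 24 - 2)) - 104271) = -426226*((-13 - 4)/(137 - 4) - 104271) = -426226*(-17/133 - 104271) = -426226*(-13868060/133) = 5910927741560/133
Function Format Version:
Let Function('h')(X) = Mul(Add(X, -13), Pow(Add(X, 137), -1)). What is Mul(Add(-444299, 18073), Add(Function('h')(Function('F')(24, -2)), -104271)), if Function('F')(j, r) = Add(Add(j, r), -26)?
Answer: Rational(5910927741560, 133) ≈ 4.4443e+10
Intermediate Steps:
Function('F')(j, r) = Add(-26, j, r)
Function('h')(X) = Mul(Pow(Add(137, X), -1), Add(-13, X)) (Function('h')(X) = Mul(Add(-13, X), Pow(Add(137, X), -1)) = Mul(Pow(Add(137, X), -1), Add(-13, X)))
Mul(Add(-444299, 18073), Add(Function('h')(Function('F')(24, -2)), -104271)) = Mul(Add(-444299, 18073), Add(Mul(Pow(Add(137, Add(-26, 24, -2)), -1), Add(-13, Add(-26, 24, -2))), -104271)) = Mul(-426226, Add(Mul(Pow(Add(137, -4), -1), Add(-13, -4)), -104271)) = Mul(-426226, Add(Mul(Pow(133, -1), -17), -104271)) = Mul(-426226, Add(Mul(Rational(1, 133), -17), -104271)) = Mul(-426226, Add(Rational(-17, 133), -104271)) = Mul(-426226, Rational(-13868060, 133)) = Rational(5910927741560, 133)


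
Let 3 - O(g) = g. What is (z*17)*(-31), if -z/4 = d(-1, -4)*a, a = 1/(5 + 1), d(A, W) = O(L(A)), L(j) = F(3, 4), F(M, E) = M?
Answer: 0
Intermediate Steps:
L(j) = 3
O(g) = 3 - g
d(A, W) = 0 (d(A, W) = 3 - 1*3 = 3 - 3 = 0)
a = ⅙ (a = 1/6 = ⅙ ≈ 0.16667)
z = 0 (z = -0/6 = -4*0 = 0)
(z*17)*(-31) = (0*17)*(-31) = 0*(-31) = 0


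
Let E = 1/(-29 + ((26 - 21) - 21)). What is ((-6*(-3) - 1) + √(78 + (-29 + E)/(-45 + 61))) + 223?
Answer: 240 + √274270/60 ≈ 248.73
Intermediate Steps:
E = -1/45 (E = 1/(-29 + (5 - 21)) = 1/(-29 - 16) = 1/(-45) = -1/45 ≈ -0.022222)
((-6*(-3) - 1) + √(78 + (-29 + E)/(-45 + 61))) + 223 = ((-6*(-3) - 1) + √(78 + (-29 - 1/45)/(-45 + 61))) + 223 = ((18 - 1) + √(78 - 1306/45/16)) + 223 = (17 + √(78 - 1306/45*1/16)) + 223 = (17 + √(78 - 653/360)) + 223 = (17 + √(27427/360)) + 223 = (17 + √274270/60) + 223 = 240 + √274270/60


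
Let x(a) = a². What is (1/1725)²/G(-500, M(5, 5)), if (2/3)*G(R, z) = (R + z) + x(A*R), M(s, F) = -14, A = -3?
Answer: 1/10040440168125 ≈ 9.9597e-14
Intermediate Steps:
G(R, z) = 3*R/2 + 3*z/2 + 27*R²/2 (G(R, z) = 3*((R + z) + (-3*R)²)/2 = 3*((R + z) + 9*R²)/2 = 3*(R + z + 9*R²)/2 = 3*R/2 + 3*z/2 + 27*R²/2)
(1/1725)²/G(-500, M(5, 5)) = (1/1725)²/((3/2)*(-500) + (3/2)*(-14) + (27/2)*(-500)²) = (1/1725)²/(-750 - 21 + (27/2)*250000) = 1/(2975625*(-750 - 21 + 3375000)) = (1/2975625)/3374229 = (1/2975625)*(1/3374229) = 1/10040440168125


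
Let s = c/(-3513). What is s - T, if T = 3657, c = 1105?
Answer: -12848146/3513 ≈ -3657.3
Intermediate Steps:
s = -1105/3513 (s = 1105/(-3513) = 1105*(-1/3513) = -1105/3513 ≈ -0.31455)
s - T = -1105/3513 - 1*3657 = -1105/3513 - 3657 = -12848146/3513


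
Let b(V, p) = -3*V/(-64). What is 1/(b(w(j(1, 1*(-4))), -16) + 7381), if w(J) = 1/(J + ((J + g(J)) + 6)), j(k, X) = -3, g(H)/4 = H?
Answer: 256/1889535 ≈ 0.00013548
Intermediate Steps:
g(H) = 4*H
w(J) = 1/(6 + 6*J) (w(J) = 1/(J + ((J + 4*J) + 6)) = 1/(J + (5*J + 6)) = 1/(J + (6 + 5*J)) = 1/(6 + 6*J))
b(V, p) = 3*V/64 (b(V, p) = -3*V*(-1/64) = 3*V/64)
1/(b(w(j(1, 1*(-4))), -16) + 7381) = 1/(3*(1/(6*(1 - 3)))/64 + 7381) = 1/(3*((1/6)/(-2))/64 + 7381) = 1/(3*((1/6)*(-1/2))/64 + 7381) = 1/((3/64)*(-1/12) + 7381) = 1/(-1/256 + 7381) = 1/(1889535/256) = 256/1889535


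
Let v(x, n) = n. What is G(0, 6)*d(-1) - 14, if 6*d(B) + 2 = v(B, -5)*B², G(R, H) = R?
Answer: -14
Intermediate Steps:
d(B) = -⅓ - 5*B²/6 (d(B) = -⅓ + (-5*B²)/6 = -⅓ - 5*B²/6)
G(0, 6)*d(-1) - 14 = 0*(-⅓ - ⅚*(-1)²) - 14 = 0*(-⅓ - ⅚*1) - 14 = 0*(-⅓ - ⅚) - 14 = 0*(-7/6) - 14 = 0 - 14 = -14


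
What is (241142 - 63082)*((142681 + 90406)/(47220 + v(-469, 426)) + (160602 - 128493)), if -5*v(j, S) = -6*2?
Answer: 337534348398145/59028 ≈ 5.7182e+9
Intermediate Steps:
v(j, S) = 12/5 (v(j, S) = -(-6)*2/5 = -1/5*(-12) = 12/5)
(241142 - 63082)*((142681 + 90406)/(47220 + v(-469, 426)) + (160602 - 128493)) = (241142 - 63082)*((142681 + 90406)/(47220 + 12/5) + (160602 - 128493)) = 178060*(233087/(236112/5) + 32109) = 178060*(233087*(5/236112) + 32109) = 178060*(1165435/236112 + 32109) = 178060*(7582485643/236112) = 337534348398145/59028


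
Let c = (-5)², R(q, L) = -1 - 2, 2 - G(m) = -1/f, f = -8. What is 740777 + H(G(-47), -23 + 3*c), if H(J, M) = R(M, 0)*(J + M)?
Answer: 5924923/8 ≈ 7.4062e+5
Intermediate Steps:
G(m) = 15/8 (G(m) = 2 - (-1)/(-8) = 2 - (-1)*(-1)/8 = 2 - 1*⅛ = 2 - ⅛ = 15/8)
R(q, L) = -3
c = 25
H(J, M) = -3*J - 3*M (H(J, M) = -3*(J + M) = -3*J - 3*M)
740777 + H(G(-47), -23 + 3*c) = 740777 + (-3*15/8 - 3*(-23 + 3*25)) = 740777 + (-45/8 - 3*(-23 + 75)) = 740777 + (-45/8 - 3*52) = 740777 + (-45/8 - 156) = 740777 - 1293/8 = 5924923/8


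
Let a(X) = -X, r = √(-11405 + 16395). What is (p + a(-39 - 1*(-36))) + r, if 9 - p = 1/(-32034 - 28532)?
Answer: 726793/60566 + √4990 ≈ 82.640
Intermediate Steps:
p = 545095/60566 (p = 9 - 1/(-32034 - 28532) = 9 - 1/(-60566) = 9 - 1*(-1/60566) = 9 + 1/60566 = 545095/60566 ≈ 9.0000)
r = √4990 ≈ 70.640
(p + a(-39 - 1*(-36))) + r = (545095/60566 - (-39 - 1*(-36))) + √4990 = (545095/60566 - (-39 + 36)) + √4990 = (545095/60566 - 1*(-3)) + √4990 = (545095/60566 + 3) + √4990 = 726793/60566 + √4990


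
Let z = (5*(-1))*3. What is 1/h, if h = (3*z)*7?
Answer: -1/315 ≈ -0.0031746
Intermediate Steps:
z = -15 (z = -5*3 = -15)
h = -315 (h = (3*(-15))*7 = -45*7 = -315)
1/h = 1/(-315) = -1/315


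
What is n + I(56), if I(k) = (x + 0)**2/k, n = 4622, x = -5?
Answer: 258857/56 ≈ 4622.4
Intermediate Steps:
I(k) = 25/k (I(k) = (-5 + 0)**2/k = (-5)**2/k = 25/k)
n + I(56) = 4622 + 25/56 = 258857/56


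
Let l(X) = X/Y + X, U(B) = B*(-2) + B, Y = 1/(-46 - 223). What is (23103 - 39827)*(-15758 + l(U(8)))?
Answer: 227680536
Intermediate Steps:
Y = -1/269 (Y = 1/(-269) = -1/269 ≈ -0.0037175)
U(B) = -B (U(B) = -2*B + B = -B)
l(X) = -268*X (l(X) = X/(-1/269) + X = -269*X + X = -268*X)
(23103 - 39827)*(-15758 + l(U(8))) = (23103 - 39827)*(-15758 - (-268)*8) = -16724*(-15758 - 268*(-8)) = -16724*(-15758 + 2144) = -16724*(-13614) = 227680536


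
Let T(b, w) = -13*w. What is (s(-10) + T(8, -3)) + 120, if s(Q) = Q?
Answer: 149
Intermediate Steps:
(s(-10) + T(8, -3)) + 120 = (-10 - 13*(-3)) + 120 = (-10 + 39) + 120 = 29 + 120 = 149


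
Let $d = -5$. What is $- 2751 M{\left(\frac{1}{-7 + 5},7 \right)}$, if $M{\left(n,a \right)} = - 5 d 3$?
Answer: $-206325$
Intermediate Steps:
$M{\left(n,a \right)} = 75$ ($M{\left(n,a \right)} = \left(-5\right) \left(-5\right) 3 = 25 \cdot 3 = 75$)
$- 2751 M{\left(\frac{1}{-7 + 5},7 \right)} = \left(-2751\right) 75 = -206325$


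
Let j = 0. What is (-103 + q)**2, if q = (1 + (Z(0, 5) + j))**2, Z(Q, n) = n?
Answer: 4489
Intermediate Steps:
q = 36 (q = (1 + (5 + 0))**2 = (1 + 5)**2 = 6**2 = 36)
(-103 + q)**2 = (-103 + 36)**2 = (-67)**2 = 4489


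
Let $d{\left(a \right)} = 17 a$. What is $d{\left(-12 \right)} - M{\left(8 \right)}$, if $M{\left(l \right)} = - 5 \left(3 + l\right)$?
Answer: $-149$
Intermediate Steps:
$M{\left(l \right)} = -15 - 5 l$
$d{\left(-12 \right)} - M{\left(8 \right)} = 17 \left(-12\right) - \left(-15 - 40\right) = -204 - \left(-15 - 40\right) = -204 - -55 = -204 + 55 = -149$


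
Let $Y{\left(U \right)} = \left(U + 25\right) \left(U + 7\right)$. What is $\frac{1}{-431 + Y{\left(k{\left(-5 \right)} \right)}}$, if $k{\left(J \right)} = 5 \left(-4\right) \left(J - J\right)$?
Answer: $- \frac{1}{256} \approx -0.0039063$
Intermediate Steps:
$k{\left(J \right)} = 0$ ($k{\left(J \right)} = \left(-20\right) 0 = 0$)
$Y{\left(U \right)} = \left(7 + U\right) \left(25 + U\right)$ ($Y{\left(U \right)} = \left(25 + U\right) \left(7 + U\right) = \left(7 + U\right) \left(25 + U\right)$)
$\frac{1}{-431 + Y{\left(k{\left(-5 \right)} \right)}} = \frac{1}{-431 + \left(175 + 0^{2} + 32 \cdot 0\right)} = \frac{1}{-431 + \left(175 + 0 + 0\right)} = \frac{1}{-431 + 175} = \frac{1}{-256} = - \frac{1}{256}$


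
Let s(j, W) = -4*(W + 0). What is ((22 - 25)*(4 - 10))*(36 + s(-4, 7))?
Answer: 144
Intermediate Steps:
s(j, W) = -4*W
((22 - 25)*(4 - 10))*(36 + s(-4, 7)) = ((22 - 25)*(4 - 10))*(36 - 4*7) = (-3*(-6))*(36 - 28) = 18*8 = 144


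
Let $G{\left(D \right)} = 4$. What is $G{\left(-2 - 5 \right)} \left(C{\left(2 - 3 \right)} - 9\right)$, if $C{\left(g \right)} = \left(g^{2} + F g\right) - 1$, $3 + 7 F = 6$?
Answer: $- \frac{264}{7} \approx -37.714$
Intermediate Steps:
$F = \frac{3}{7}$ ($F = - \frac{3}{7} + \frac{1}{7} \cdot 6 = - \frac{3}{7} + \frac{6}{7} = \frac{3}{7} \approx 0.42857$)
$C{\left(g \right)} = -1 + g^{2} + \frac{3 g}{7}$ ($C{\left(g \right)} = \left(g^{2} + \frac{3 g}{7}\right) - 1 = -1 + g^{2} + \frac{3 g}{7}$)
$G{\left(-2 - 5 \right)} \left(C{\left(2 - 3 \right)} - 9\right) = 4 \left(\left(-1 + \left(2 - 3\right)^{2} + \frac{3 \left(2 - 3\right)}{7}\right) - 9\right) = 4 \left(\left(-1 + \left(-1\right)^{2} + \frac{3}{7} \left(-1\right)\right) - 9\right) = 4 \left(\left(-1 + 1 - \frac{3}{7}\right) - 9\right) = 4 \left(- \frac{3}{7} - 9\right) = 4 \left(- \frac{66}{7}\right) = - \frac{264}{7}$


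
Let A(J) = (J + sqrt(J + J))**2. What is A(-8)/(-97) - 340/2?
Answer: -16538/97 + 64*I/97 ≈ -170.49 + 0.65979*I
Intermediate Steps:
A(J) = (J + sqrt(2)*sqrt(J))**2 (A(J) = (J + sqrt(2*J))**2 = (J + sqrt(2)*sqrt(J))**2)
A(-8)/(-97) - 340/2 = (-8 + sqrt(2)*sqrt(-8))**2/(-97) - 340/2 = (-8 + sqrt(2)*(2*I*sqrt(2)))**2*(-1/97) - 340*1/2 = (-8 + 4*I)**2*(-1/97) - 170 = -(-8 + 4*I)**2/97 - 170 = -170 - (-8 + 4*I)**2/97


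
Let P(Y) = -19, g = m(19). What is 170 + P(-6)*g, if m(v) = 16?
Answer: -134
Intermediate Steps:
g = 16
170 + P(-6)*g = 170 - 19*16 = 170 - 304 = -134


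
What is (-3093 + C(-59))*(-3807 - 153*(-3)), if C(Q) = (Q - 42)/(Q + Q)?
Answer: 610797402/59 ≈ 1.0352e+7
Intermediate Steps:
C(Q) = (-42 + Q)/(2*Q) (C(Q) = (-42 + Q)/((2*Q)) = (-42 + Q)*(1/(2*Q)) = (-42 + Q)/(2*Q))
(-3093 + C(-59))*(-3807 - 153*(-3)) = (-3093 + (1/2)*(-42 - 59)/(-59))*(-3807 - 153*(-3)) = (-3093 + (1/2)*(-1/59)*(-101))*(-3807 + 459) = (-3093 + 101/118)*(-3348) = -364873/118*(-3348) = 610797402/59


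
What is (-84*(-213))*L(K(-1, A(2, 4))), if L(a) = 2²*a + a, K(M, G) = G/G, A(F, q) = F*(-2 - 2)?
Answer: 89460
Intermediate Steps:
A(F, q) = -4*F (A(F, q) = F*(-4) = -4*F)
K(M, G) = 1
L(a) = 5*a (L(a) = 4*a + a = 5*a)
(-84*(-213))*L(K(-1, A(2, 4))) = (-84*(-213))*(5*1) = 17892*5 = 89460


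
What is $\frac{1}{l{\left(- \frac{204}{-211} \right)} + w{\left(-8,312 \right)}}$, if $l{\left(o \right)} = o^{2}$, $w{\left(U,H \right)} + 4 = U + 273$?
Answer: $\frac{44521}{11661597} \approx 0.0038177$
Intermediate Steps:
$w{\left(U,H \right)} = 269 + U$ ($w{\left(U,H \right)} = -4 + \left(U + 273\right) = -4 + \left(273 + U\right) = 269 + U$)
$\frac{1}{l{\left(- \frac{204}{-211} \right)} + w{\left(-8,312 \right)}} = \frac{1}{\left(- \frac{204}{-211}\right)^{2} + \left(269 - 8\right)} = \frac{1}{\left(\left(-204\right) \left(- \frac{1}{211}\right)\right)^{2} + 261} = \frac{1}{\left(\frac{204}{211}\right)^{2} + 261} = \frac{1}{\frac{41616}{44521} + 261} = \frac{1}{\frac{11661597}{44521}} = \frac{44521}{11661597}$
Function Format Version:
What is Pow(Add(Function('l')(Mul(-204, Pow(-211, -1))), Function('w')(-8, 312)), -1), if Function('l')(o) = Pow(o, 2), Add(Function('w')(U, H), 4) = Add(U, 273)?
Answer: Rational(44521, 11661597) ≈ 0.0038177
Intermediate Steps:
Function('w')(U, H) = Add(269, U) (Function('w')(U, H) = Add(-4, Add(U, 273)) = Add(-4, Add(273, U)) = Add(269, U))
Pow(Add(Function('l')(Mul(-204, Pow(-211, -1))), Function('w')(-8, 312)), -1) = Pow(Add(Pow(Mul(-204, Pow(-211, -1)), 2), Add(269, -8)), -1) = Pow(Add(Pow(Mul(-204, Rational(-1, 211)), 2), 261), -1) = Pow(Add(Pow(Rational(204, 211), 2), 261), -1) = Pow(Add(Rational(41616, 44521), 261), -1) = Pow(Rational(11661597, 44521), -1) = Rational(44521, 11661597)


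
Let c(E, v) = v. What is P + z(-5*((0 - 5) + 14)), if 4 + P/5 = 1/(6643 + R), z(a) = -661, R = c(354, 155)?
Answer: -4629433/6798 ≈ -681.00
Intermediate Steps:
R = 155
P = -135955/6798 (P = -20 + 5/(6643 + 155) = -20 + 5/6798 = -135955/6798 ≈ -19.999)
P + z(-5*((0 - 5) + 14)) = -135955/6798 - 661 = -4629433/6798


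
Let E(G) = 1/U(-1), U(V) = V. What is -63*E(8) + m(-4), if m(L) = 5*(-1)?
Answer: 58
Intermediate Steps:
m(L) = -5
E(G) = -1 (E(G) = 1/(-1) = -1)
-63*E(8) + m(-4) = -63*(-1) - 5 = 63 - 5 = 58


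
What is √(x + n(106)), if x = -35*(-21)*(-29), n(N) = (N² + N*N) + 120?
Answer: √1277 ≈ 35.735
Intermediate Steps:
n(N) = 120 + 2*N² (n(N) = (N² + N²) + 120 = 2*N² + 120 = 120 + 2*N²)
x = -21315 (x = 735*(-29) = -21315)
√(x + n(106)) = √(-21315 + (120 + 2*106²)) = √(-21315 + (120 + 2*11236)) = √(-21315 + (120 + 22472)) = √(-21315 + 22592) = √1277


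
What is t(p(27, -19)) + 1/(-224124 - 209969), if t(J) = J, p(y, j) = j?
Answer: -8247768/434093 ≈ -19.000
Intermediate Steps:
t(p(27, -19)) + 1/(-224124 - 209969) = -19 + 1/(-224124 - 209969) = -19 + 1/(-434093) = -19 - 1/434093 = -8247768/434093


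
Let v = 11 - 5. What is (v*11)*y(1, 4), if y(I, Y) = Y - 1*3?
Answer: 66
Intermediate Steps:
y(I, Y) = -3 + Y (y(I, Y) = Y - 3 = -3 + Y)
v = 6
(v*11)*y(1, 4) = (6*11)*(-3 + 4) = 66*1 = 66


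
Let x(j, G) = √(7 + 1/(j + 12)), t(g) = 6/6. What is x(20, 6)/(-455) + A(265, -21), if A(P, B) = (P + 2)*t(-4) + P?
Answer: 532 - 3*√2/728 ≈ 531.99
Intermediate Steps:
t(g) = 1 (t(g) = 6*(⅙) = 1)
x(j, G) = √(7 + 1/(12 + j))
A(P, B) = 2 + 2*P (A(P, B) = (P + 2)*1 + P = (2 + P)*1 + P = (2 + P) + P = 2 + 2*P)
x(20, 6)/(-455) + A(265, -21) = √((85 + 7*20)/(12 + 20))/(-455) + (2 + 2*265) = √((85 + 140)/32)*(-1/455) + (2 + 530) = √((1/32)*225)*(-1/455) + 532 = √(225/32)*(-1/455) + 532 = (15*√2/8)*(-1/455) + 532 = -3*√2/728 + 532 = 532 - 3*√2/728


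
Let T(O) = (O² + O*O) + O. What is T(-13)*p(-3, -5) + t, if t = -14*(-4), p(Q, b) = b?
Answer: -1569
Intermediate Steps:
T(O) = O + 2*O² (T(O) = (O² + O²) + O = 2*O² + O = O + 2*O²)
t = 56
T(-13)*p(-3, -5) + t = -13*(1 + 2*(-13))*(-5) + 56 = -13*(1 - 26)*(-5) + 56 = -13*(-25)*(-5) + 56 = 325*(-5) + 56 = -1625 + 56 = -1569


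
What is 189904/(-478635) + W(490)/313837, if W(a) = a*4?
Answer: -3450633944/8836080735 ≈ -0.39052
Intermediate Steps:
W(a) = 4*a
189904/(-478635) + W(490)/313837 = 189904/(-478635) + (4*490)/313837 = 189904*(-1/478635) + 1960*(1/313837) = -189904/478635 + 1960/313837 = -3450633944/8836080735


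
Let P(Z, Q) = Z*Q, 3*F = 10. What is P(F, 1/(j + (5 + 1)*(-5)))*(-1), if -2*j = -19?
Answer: 20/123 ≈ 0.16260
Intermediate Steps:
j = 19/2 (j = -½*(-19) = 19/2 ≈ 9.5000)
F = 10/3 (F = (⅓)*10 = 10/3 ≈ 3.3333)
P(Z, Q) = Q*Z
P(F, 1/(j + (5 + 1)*(-5)))*(-1) = ((10/3)/(19/2 + (5 + 1)*(-5)))*(-1) = ((10/3)/(19/2 + 6*(-5)))*(-1) = ((10/3)/(19/2 - 30))*(-1) = ((10/3)/(-41/2))*(-1) = -2/41*10/3*(-1) = -20/123*(-1) = 20/123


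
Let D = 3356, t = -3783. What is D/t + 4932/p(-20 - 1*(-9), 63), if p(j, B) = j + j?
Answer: -9365794/41613 ≈ -225.07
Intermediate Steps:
p(j, B) = 2*j
D/t + 4932/p(-20 - 1*(-9), 63) = 3356/(-3783) + 4932/((2*(-20 - 1*(-9)))) = 3356*(-1/3783) + 4932/((2*(-20 + 9))) = -3356/3783 + 4932/((2*(-11))) = -3356/3783 + 4932/(-22) = -3356/3783 + 4932*(-1/22) = -3356/3783 - 2466/11 = -9365794/41613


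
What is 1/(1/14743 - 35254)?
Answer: -14743/519749721 ≈ -2.8366e-5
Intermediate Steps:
1/(1/14743 - 35254) = 1/(-519749721/14743) = -14743/519749721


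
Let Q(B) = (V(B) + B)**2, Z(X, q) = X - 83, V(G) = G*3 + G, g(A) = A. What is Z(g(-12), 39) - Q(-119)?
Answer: -354120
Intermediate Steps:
V(G) = 4*G (V(G) = 3*G + G = 4*G)
Z(X, q) = -83 + X
Q(B) = 25*B**2 (Q(B) = (4*B + B)**2 = (5*B)**2 = 25*B**2)
Z(g(-12), 39) - Q(-119) = (-83 - 12) - 25*(-119)**2 = -95 - 25*14161 = -95 - 1*354025 = -95 - 354025 = -354120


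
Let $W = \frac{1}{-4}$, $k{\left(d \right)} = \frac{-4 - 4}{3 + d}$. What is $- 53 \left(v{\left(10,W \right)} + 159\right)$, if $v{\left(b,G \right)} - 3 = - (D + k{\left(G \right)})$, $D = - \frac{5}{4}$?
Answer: $- \frac{387483}{44} \approx -8806.4$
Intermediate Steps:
$k{\left(d \right)} = - \frac{8}{3 + d}$
$D = - \frac{5}{4}$ ($D = \left(-5\right) \frac{1}{4} = - \frac{5}{4} \approx -1.25$)
$W = - \frac{1}{4} \approx -0.25$
$v{\left(b,G \right)} = \frac{17}{4} + \frac{8}{3 + G}$ ($v{\left(b,G \right)} = 3 - \left(- \frac{5}{4} - \frac{8}{3 + G}\right) = 3 + \left(\frac{5}{4} + \frac{8}{3 + G}\right) = \frac{17}{4} + \frac{8}{3 + G}$)
$- 53 \left(v{\left(10,W \right)} + 159\right) = - 53 \left(\frac{83 + 17 \left(- \frac{1}{4}\right)}{4 \left(3 - \frac{1}{4}\right)} + 159\right) = - 53 \left(\frac{83 - \frac{17}{4}}{4 \cdot \frac{11}{4}} + 159\right) = - 53 \left(\frac{1}{4} \cdot \frac{4}{11} \cdot \frac{315}{4} + 159\right) = - 53 \left(\frac{315}{44} + 159\right) = \left(-53\right) \frac{7311}{44} = - \frac{387483}{44}$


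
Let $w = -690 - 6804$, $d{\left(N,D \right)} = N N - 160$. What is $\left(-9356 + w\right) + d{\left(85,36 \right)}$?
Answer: $-9785$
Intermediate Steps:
$d{\left(N,D \right)} = -160 + N^{2}$ ($d{\left(N,D \right)} = N^{2} - 160 = -160 + N^{2}$)
$w = -7494$ ($w = -690 - 6804 = -7494$)
$\left(-9356 + w\right) + d{\left(85,36 \right)} = \left(-9356 - 7494\right) - \left(160 - 85^{2}\right) = -16850 + \left(-160 + 7225\right) = -16850 + 7065 = -9785$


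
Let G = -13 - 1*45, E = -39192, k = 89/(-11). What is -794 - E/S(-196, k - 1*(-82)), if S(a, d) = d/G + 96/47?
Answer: 385639978/7679 ≈ 50220.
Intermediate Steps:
k = -89/11 (k = 89*(-1/11) = -89/11 ≈ -8.0909)
G = -58 (G = -13 - 45 = -58)
S(a, d) = 96/47 - d/58 (S(a, d) = d/(-58) + 96/47 = d*(-1/58) + 96*(1/47) = -d/58 + 96/47 = 96/47 - d/58)
-794 - E/S(-196, k - 1*(-82)) = -794 - (-39192)/(96/47 - (-89/11 - 1*(-82))/58) = -794 - (-39192)/(96/47 - (-89/11 + 82)/58) = -794 - (-39192)/(96/47 - 1/58*813/11) = -794 - (-39192)/(96/47 - 813/638) = -794 - (-39192)/23037/29986 = -794 - (-39192)*29986/23037 = -794 - 1*(-391737104/7679) = -794 + 391737104/7679 = 385639978/7679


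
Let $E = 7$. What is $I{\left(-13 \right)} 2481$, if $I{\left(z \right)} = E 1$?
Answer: $17367$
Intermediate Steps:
$I{\left(z \right)} = 7$ ($I{\left(z \right)} = 7 \cdot 1 = 7$)
$I{\left(-13 \right)} 2481 = 7 \cdot 2481 = 17367$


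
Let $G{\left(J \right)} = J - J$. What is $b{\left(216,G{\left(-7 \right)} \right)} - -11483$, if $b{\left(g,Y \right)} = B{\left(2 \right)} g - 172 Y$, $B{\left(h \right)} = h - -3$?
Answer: $12563$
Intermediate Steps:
$B{\left(h \right)} = 3 + h$ ($B{\left(h \right)} = h + 3 = 3 + h$)
$G{\left(J \right)} = 0$
$b{\left(g,Y \right)} = - 172 Y + 5 g$ ($b{\left(g,Y \right)} = \left(3 + 2\right) g - 172 Y = 5 g - 172 Y = - 172 Y + 5 g$)
$b{\left(216,G{\left(-7 \right)} \right)} - -11483 = \left(\left(-172\right) 0 + 5 \cdot 216\right) - -11483 = \left(0 + 1080\right) + 11483 = 1080 + 11483 = 12563$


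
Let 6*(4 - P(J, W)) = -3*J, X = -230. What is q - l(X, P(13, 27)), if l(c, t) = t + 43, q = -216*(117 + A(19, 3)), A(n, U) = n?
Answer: -58859/2 ≈ -29430.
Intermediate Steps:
P(J, W) = 4 + J/2 (P(J, W) = 4 - (-1)*J/2 = 4 + J/2)
q = -29376 (q = -216*(117 + 19) = -216*136 = -29376)
l(c, t) = 43 + t
q - l(X, P(13, 27)) = -29376 - (43 + (4 + (1/2)*13)) = -29376 - (43 + (4 + 13/2)) = -29376 - (43 + 21/2) = -29376 - 1*107/2 = -29376 - 107/2 = -58859/2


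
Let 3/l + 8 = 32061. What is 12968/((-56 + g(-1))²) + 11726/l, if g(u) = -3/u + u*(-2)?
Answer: 325864978394/2601 ≈ 1.2528e+8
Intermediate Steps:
l = 3/32053 (l = 3/(-8 + 32061) = 3/32053 ≈ 9.3595e-5)
g(u) = -3/u - 2*u
12968/((-56 + g(-1))²) + 11726/l = 12968/((-56 + (-3/(-1) - 2*(-1)))²) + 11726/(3/32053) = 12968/((-56 + (-3*(-1) + 2))²) + 11726*(32053/3) = 12968/((-56 + (3 + 2))²) + 375853478/3 = 12968/((-56 + 5)²) + 375853478/3 = 12968/((-51)²) + 375853478/3 = 12968/2601 + 375853478/3 = 325864978394/2601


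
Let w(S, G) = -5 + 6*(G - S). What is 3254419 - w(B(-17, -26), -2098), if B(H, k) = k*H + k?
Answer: 3269508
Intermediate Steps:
B(H, k) = k + H*k (B(H, k) = H*k + k = k + H*k)
w(S, G) = -5 - 6*S + 6*G (w(S, G) = -5 + (-6*S + 6*G) = -5 - 6*S + 6*G)
3254419 - w(B(-17, -26), -2098) = 3254419 - (-5 - (-156)*(1 - 17) + 6*(-2098)) = 3254419 - (-5 - (-156)*(-16) - 12588) = 3254419 - (-5 - 6*416 - 12588) = 3254419 - (-5 - 2496 - 12588) = 3254419 - 1*(-15089) = 3254419 + 15089 = 3269508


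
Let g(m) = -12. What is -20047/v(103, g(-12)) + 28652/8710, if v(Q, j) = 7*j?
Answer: 6808313/28140 ≈ 241.94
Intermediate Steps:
-20047/v(103, g(-12)) + 28652/8710 = -20047/(7*(-12)) + 28652/8710 = -20047/(-84) + 28652*(1/8710) = -20047*(-1/84) + 1102/335 = 20047/84 + 1102/335 = 6808313/28140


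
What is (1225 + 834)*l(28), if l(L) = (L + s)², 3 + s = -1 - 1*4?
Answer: 823600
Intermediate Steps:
s = -8 (s = -3 + (-1 - 1*4) = -3 + (-1 - 4) = -3 - 5 = -8)
l(L) = (-8 + L)² (l(L) = (L - 8)² = (-8 + L)²)
(1225 + 834)*l(28) = (1225 + 834)*(-8 + 28)² = 2059*20² = 2059*400 = 823600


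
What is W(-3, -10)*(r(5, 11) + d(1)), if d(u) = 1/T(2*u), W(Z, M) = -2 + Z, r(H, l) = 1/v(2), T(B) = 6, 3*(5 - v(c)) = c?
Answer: -155/78 ≈ -1.9872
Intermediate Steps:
v(c) = 5 - c/3
r(H, l) = 3/13 (r(H, l) = 1/(5 - ⅓*2) = 1/(5 - ⅔) = 1/(13/3) = 3/13)
d(u) = ⅙ (d(u) = 1/6 = ⅙)
W(-3, -10)*(r(5, 11) + d(1)) = (-2 - 3)*(3/13 + ⅙) = -5*31/78 = -155/78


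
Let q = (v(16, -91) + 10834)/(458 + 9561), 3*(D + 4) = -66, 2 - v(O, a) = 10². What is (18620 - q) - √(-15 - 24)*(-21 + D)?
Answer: 186543044/10019 + 47*I*√39 ≈ 18619.0 + 293.52*I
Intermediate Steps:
v(O, a) = -98 (v(O, a) = 2 - 1*10² = 2 - 1*100 = 2 - 100 = -98)
D = -26 (D = -4 + (⅓)*(-66) = -4 - 22 = -26)
q = 10736/10019 (q = (-98 + 10834)/(458 + 9561) = 10736/10019 ≈ 1.0716)
(18620 - q) - √(-15 - 24)*(-21 + D) = (18620 - 1*10736/10019) - √(-15 - 24)*(-21 - 26) = (18620 - 10736/10019) - √(-39)*(-47) = 186543044/10019 - I*√39*(-47) = 186543044/10019 - (-47)*I*√39 = 186543044/10019 + 47*I*√39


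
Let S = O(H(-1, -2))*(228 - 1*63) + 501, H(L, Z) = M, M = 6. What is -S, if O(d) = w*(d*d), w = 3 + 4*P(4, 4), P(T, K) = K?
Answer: -113361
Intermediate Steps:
H(L, Z) = 6
w = 19 (w = 3 + 4*4 = 3 + 16 = 19)
O(d) = 19*d² (O(d) = 19*(d*d) = 19*d²)
S = 113361 (S = (19*6²)*(228 - 1*63) + 501 = (19*36)*(228 - 63) + 501 = 684*165 + 501 = 112860 + 501 = 113361)
-S = -1*113361 = -113361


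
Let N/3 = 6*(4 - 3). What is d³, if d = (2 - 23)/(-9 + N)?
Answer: -343/27 ≈ -12.704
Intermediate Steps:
N = 18 (N = 3*(6*(4 - 3)) = 3*(6*1) = 3*6 = 18)
d = -7/3 (d = (2 - 23)/(-9 + 18) = -21/9 = -21*⅑ = -7/3 ≈ -2.3333)
d³ = (-7/3)³ = -343/27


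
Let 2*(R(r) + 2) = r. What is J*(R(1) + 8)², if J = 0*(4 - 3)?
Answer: 0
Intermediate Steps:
R(r) = -2 + r/2
J = 0 (J = 0*1 = 0)
J*(R(1) + 8)² = 0*((-2 + (½)*1) + 8)² = 0*((-2 + ½) + 8)² = 0*(-3/2 + 8)² = 0*(13/2)² = 0*(169/4) = 0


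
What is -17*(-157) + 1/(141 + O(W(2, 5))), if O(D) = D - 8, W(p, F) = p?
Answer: 360316/135 ≈ 2669.0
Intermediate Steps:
O(D) = -8 + D
-17*(-157) + 1/(141 + O(W(2, 5))) = -17*(-157) + 1/(141 + (-8 + 2)) = 2669 + 1/(141 - 6) = 2669 + 1/135 = 360316/135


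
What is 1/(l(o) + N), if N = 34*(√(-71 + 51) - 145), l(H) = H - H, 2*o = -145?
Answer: -29/143106 - I*√5/357765 ≈ -0.00020265 - 6.2501e-6*I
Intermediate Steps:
o = -145/2 (o = (½)*(-145) = -145/2 ≈ -72.500)
l(H) = 0
N = -4930 + 68*I*√5 (N = 34*(√(-20) - 145) = 34*(2*I*√5 - 145) = 34*(-145 + 2*I*√5) = -4930 + 68*I*√5 ≈ -4930.0 + 152.05*I)
1/(l(o) + N) = 1/(0 + (-4930 + 68*I*√5)) = 1/(-4930 + 68*I*√5)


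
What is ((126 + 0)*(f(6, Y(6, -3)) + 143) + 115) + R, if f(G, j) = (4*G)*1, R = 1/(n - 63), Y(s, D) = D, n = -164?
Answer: 4802638/227 ≈ 21157.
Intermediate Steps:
R = -1/227 (R = 1/(-164 - 63) = 1/(-227) = -1/227 ≈ -0.0044053)
f(G, j) = 4*G
((126 + 0)*(f(6, Y(6, -3)) + 143) + 115) + R = ((126 + 0)*(4*6 + 143) + 115) - 1/227 = (126*(24 + 143) + 115) - 1/227 = (126*167 + 115) - 1/227 = (21042 + 115) - 1/227 = 21157 - 1/227 = 4802638/227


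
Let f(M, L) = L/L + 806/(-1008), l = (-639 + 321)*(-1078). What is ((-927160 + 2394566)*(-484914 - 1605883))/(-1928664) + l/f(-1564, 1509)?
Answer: 321547168092103/97397532 ≈ 3.3014e+6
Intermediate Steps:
l = 342804 (l = -318*(-1078) = 342804)
f(M, L) = 101/504 (f(M, L) = 1 + 806*(-1/1008) = 1 - 403/504 = 101/504)
((-927160 + 2394566)*(-484914 - 1605883))/(-1928664) + l/f(-1564, 1509) = ((-927160 + 2394566)*(-484914 - 1605883))/(-1928664) + 342804/(101/504) = (1467406*(-2090797))*(-1/1928664) + 342804*(504/101) = -3068048062582*(-1/1928664) + 172773216/101 = 1534024031291/964332 + 172773216/101 = 321547168092103/97397532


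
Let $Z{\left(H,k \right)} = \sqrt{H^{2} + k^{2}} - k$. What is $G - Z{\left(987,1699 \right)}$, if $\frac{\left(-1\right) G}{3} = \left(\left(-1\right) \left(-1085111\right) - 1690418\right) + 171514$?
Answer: $1303078 - \sqrt{3860770} \approx 1.3011 \cdot 10^{6}$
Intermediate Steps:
$G = 1301379$ ($G = - 3 \left(\left(\left(-1\right) \left(-1085111\right) - 1690418\right) + 171514\right) = - 3 \left(\left(1085111 - 1690418\right) + 171514\right) = - 3 \left(-605307 + 171514\right) = \left(-3\right) \left(-433793\right) = 1301379$)
$G - Z{\left(987,1699 \right)} = 1301379 - \left(\sqrt{987^{2} + 1699^{2}} - 1699\right) = 1301379 - \left(\sqrt{974169 + 2886601} - 1699\right) = 1301379 - \left(\sqrt{3860770} - 1699\right) = 1301379 - \left(-1699 + \sqrt{3860770}\right) = 1301379 + \left(1699 - \sqrt{3860770}\right) = 1303078 - \sqrt{3860770}$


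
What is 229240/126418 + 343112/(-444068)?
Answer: 7302826938/7017273553 ≈ 1.0407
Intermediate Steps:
229240/126418 + 343112/(-444068) = 229240*(1/126418) + 343112*(-1/444068) = 114620/63209 - 85778/111017 = 7302826938/7017273553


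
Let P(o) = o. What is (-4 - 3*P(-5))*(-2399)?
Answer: -26389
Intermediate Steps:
(-4 - 3*P(-5))*(-2399) = (-4 - 3*(-5))*(-2399) = (-4 + 15)*(-2399) = 11*(-2399) = -26389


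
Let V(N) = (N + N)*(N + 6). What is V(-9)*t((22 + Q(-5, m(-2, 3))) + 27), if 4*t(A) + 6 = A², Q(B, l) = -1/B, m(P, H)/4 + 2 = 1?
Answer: 814941/25 ≈ 32598.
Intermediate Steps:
m(P, H) = -4 (m(P, H) = -8 + 4*1 = -8 + 4 = -4)
Q(B, l) = -1/B
t(A) = -3/2 + A²/4
V(N) = 2*N*(6 + N) (V(N) = (2*N)*(6 + N) = 2*N*(6 + N))
V(-9)*t((22 + Q(-5, m(-2, 3))) + 27) = (2*(-9)*(6 - 9))*(-3/2 + ((22 - 1/(-5)) + 27)²/4) = (2*(-9)*(-3))*(-3/2 + ((22 - 1*(-⅕)) + 27)²/4) = 54*(-3/2 + ((22 + ⅕) + 27)²/4) = 54*(-3/2 + (111/5 + 27)²/4) = 54*(-3/2 + (246/5)²/4) = 54*(-3/2 + (¼)*(60516/25)) = 54*(-3/2 + 15129/25) = 54*(30183/50) = 814941/25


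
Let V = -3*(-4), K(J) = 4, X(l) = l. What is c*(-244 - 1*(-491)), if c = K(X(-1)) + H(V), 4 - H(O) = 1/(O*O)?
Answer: 284297/144 ≈ 1974.3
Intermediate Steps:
V = 12
H(O) = 4 - 1/O**2 (H(O) = 4 - 1/(O*O) = 4 - 1/(O**2) = 4 - 1/O**2)
c = 1151/144 (c = 4 + (4 - 1/12**2) = 4 + (4 - 1*1/144) = 4 + (4 - 1/144) = 4 + 575/144 = 1151/144 ≈ 7.9931)
c*(-244 - 1*(-491)) = 1151*(-244 - 1*(-491))/144 = 1151*(-244 + 491)/144 = (1151/144)*247 = 284297/144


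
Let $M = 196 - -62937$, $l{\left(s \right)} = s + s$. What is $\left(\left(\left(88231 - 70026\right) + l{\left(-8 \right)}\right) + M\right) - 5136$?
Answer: $76186$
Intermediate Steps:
$l{\left(s \right)} = 2 s$
$M = 63133$ ($M = 196 + 62937 = 63133$)
$\left(\left(\left(88231 - 70026\right) + l{\left(-8 \right)}\right) + M\right) - 5136 = \left(\left(\left(88231 - 70026\right) + 2 \left(-8\right)\right) + 63133\right) - 5136 = \left(\left(18205 - 16\right) + 63133\right) - 5136 = \left(18189 + 63133\right) - 5136 = 81322 - 5136 = 76186$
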